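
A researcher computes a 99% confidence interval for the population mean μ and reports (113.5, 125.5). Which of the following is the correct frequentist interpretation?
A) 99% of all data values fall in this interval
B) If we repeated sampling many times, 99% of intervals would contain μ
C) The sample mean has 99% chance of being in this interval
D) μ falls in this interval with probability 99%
B

A) Wrong — a CI is about the parameter μ, not individual data values.
B) Correct — this is the frequentist long-run coverage interpretation.
C) Wrong — x̄ is observed and sits in the interval by construction.
D) Wrong — μ is fixed; the randomness lives in the interval, not in μ.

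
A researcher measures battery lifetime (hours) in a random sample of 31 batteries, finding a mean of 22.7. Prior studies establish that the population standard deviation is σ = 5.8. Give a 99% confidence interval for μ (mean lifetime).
(20.02, 25.38)

z-interval (σ known):
z* = 2.576 for 99% confidence

Margin of error = z* · σ/√n = 2.576 · 5.8/√31 = 2.68

CI: (22.7 - 2.68, 22.7 + 2.68) = (20.02, 25.38)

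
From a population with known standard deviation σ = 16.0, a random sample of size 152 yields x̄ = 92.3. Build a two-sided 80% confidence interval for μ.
(90.64, 93.96)

z-interval (σ known):
z* = 1.282 for 80% confidence

Margin of error = z* · σ/√n = 1.282 · 16.0/√152 = 1.66

CI: (92.3 - 1.66, 92.3 + 1.66) = (90.64, 93.96)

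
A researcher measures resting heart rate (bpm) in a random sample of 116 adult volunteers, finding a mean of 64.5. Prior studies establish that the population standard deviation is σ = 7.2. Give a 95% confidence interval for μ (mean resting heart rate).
(63.19, 65.81)

z-interval (σ known):
z* = 1.960 for 95% confidence

Margin of error = z* · σ/√n = 1.960 · 7.2/√116 = 1.31

CI: (64.5 - 1.31, 64.5 + 1.31) = (63.19, 65.81)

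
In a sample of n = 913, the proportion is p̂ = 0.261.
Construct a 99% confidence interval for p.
(0.224, 0.298)

Proportion CI:
SE = √(p̂(1-p̂)/n) = √(0.261 · 0.739 / 913) = 0.01453

z* = 2.576
Margin = z* · SE = 2.576 · 0.01453 = 0.0374

CI: 0.261 ± 0.0374 = (0.224, 0.298)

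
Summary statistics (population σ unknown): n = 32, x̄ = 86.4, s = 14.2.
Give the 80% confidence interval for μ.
(83.11, 89.69)

t-interval (σ unknown):
df = n - 1 = 31
t* = 1.309 for 80% confidence

Margin of error = t* · s/√n = 1.309 · 14.2/√32 = 3.29

CI: (83.11, 89.69)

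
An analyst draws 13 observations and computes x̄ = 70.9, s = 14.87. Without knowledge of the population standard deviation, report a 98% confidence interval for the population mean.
(59.84, 81.96)

t-interval (σ unknown):
df = n - 1 = 12
t* = 2.681 for 98% confidence

Margin of error = t* · s/√n = 2.681 · 14.87/√13 = 11.06

CI: (59.84, 81.96)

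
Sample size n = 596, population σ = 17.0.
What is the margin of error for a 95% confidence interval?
Margin of error = 1.36

Margin of error = z* · σ/√n
= 1.960 · 17.0/√596
= 1.960 · 17.0/24.4131
= 1.36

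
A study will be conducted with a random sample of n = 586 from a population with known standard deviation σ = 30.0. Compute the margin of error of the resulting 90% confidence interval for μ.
Margin of error = 2.04

Margin of error = z* · σ/√n
= 1.645 · 30.0/√586
= 1.645 · 30.0/24.2074
= 2.04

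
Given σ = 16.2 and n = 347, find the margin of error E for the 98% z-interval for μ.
Margin of error = 2.02

Margin of error = z* · σ/√n
= 2.326 · 16.2/√347
= 2.326 · 16.2/18.6279
= 2.02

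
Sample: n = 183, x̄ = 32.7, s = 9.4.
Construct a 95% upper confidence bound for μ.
μ ≤ 33.85

Upper bound (one-sided):
t* = 1.653 (one-sided for 95%)
Upper bound = x̄ + t* · s/√n = 32.7 + 1.653 · 9.4/√183 = 33.85

We are 95% confident that μ ≤ 33.85.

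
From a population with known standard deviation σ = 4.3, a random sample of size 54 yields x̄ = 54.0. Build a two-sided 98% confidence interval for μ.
(52.64, 55.36)

z-interval (σ known):
z* = 2.326 for 98% confidence

Margin of error = z* · σ/√n = 2.326 · 4.3/√54 = 1.36

CI: (54.0 - 1.36, 54.0 + 1.36) = (52.64, 55.36)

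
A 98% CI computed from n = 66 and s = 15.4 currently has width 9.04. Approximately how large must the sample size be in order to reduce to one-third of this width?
n ≈ 594

CI width ∝ 1/√n
To reduce width by factor 3, need √n to grow by 3 → need 3² = 9 times as many samples.

Current: n = 66, width = 9.04
New: n = 594, width ≈ 2.95

Width reduced by factor of 9.04/2.95 = 3.06.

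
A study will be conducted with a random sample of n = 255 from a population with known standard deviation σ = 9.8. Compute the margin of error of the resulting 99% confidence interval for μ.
Margin of error = 1.58

Margin of error = z* · σ/√n
= 2.576 · 9.8/√255
= 2.576 · 9.8/15.9687
= 1.58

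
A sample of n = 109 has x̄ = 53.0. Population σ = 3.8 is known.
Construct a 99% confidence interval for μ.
(52.06, 53.94)

z-interval (σ known):
z* = 2.576 for 99% confidence

Margin of error = z* · σ/√n = 2.576 · 3.8/√109 = 0.94

CI: (53.0 - 0.94, 53.0 + 0.94) = (52.06, 53.94)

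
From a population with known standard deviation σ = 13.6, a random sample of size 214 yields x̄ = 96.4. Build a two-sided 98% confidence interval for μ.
(94.24, 98.56)

z-interval (σ known):
z* = 2.326 for 98% confidence

Margin of error = z* · σ/√n = 2.326 · 13.6/√214 = 2.16

CI: (96.4 - 2.16, 96.4 + 2.16) = (94.24, 98.56)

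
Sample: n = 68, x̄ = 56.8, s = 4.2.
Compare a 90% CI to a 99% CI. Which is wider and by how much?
99% CI is wider by 1.00

df = 67
90% CI: t* = 1.668, (55.95, 57.65), width = 2 · t* · s/√n = 1.70
99% CI: t* = 2.651, (55.45, 58.15), width = 2 · t* · s/√n = 2.70

The 99% CI is wider by 2.70 - 1.70 = 1.00.
Higher confidence requires a wider interval.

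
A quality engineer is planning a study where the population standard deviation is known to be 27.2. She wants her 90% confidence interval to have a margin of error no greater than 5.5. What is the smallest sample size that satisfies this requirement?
n ≥ 67

For margin E ≤ 5.5:
n ≥ (z* · σ / E)²
n ≥ (1.645 · 27.2 / 5.5)²
n ≥ 66.18

Minimum n = 67 (rounding up)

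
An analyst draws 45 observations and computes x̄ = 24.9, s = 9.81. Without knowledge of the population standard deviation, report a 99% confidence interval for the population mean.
(20.96, 28.84)

t-interval (σ unknown):
df = n - 1 = 44
t* = 2.692 for 99% confidence

Margin of error = t* · s/√n = 2.692 · 9.81/√45 = 3.94

CI: (20.96, 28.84)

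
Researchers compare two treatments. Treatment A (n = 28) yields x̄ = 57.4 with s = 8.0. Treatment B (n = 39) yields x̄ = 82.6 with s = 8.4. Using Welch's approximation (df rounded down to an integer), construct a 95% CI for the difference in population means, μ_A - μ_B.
(-29.25, -21.15)

Difference: x̄₁ - x̄₂ = -25.20
SE = √(s₁²/n₁ + s₂²/n₂) = √(8.0²/28 + 8.4²/39) = 2.0236
df = 59.96 → 59 (Welch–Satterthwaite, rounded down)
t* = 2.001

CI: -25.20 ± 2.001 · 2.0236 = -25.20 ± 4.05 = (-29.25, -21.15)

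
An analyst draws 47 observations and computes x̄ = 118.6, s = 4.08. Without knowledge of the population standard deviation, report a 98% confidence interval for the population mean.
(117.17, 120.03)

t-interval (σ unknown):
df = n - 1 = 46
t* = 2.410 for 98% confidence

Margin of error = t* · s/√n = 2.410 · 4.08/√47 = 1.43

CI: (117.17, 120.03)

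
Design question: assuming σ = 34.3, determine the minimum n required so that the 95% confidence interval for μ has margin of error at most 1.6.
n ≥ 1766

For margin E ≤ 1.6:
n ≥ (z* · σ / E)²
n ≥ (1.960 · 34.3 / 1.6)²
n ≥ 1765.47

Minimum n = 1766 (rounding up)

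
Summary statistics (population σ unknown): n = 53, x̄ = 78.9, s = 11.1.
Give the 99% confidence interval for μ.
(74.82, 82.98)

t-interval (σ unknown):
df = n - 1 = 52
t* = 2.674 for 99% confidence

Margin of error = t* · s/√n = 2.674 · 11.1/√53 = 4.08

CI: (74.82, 82.98)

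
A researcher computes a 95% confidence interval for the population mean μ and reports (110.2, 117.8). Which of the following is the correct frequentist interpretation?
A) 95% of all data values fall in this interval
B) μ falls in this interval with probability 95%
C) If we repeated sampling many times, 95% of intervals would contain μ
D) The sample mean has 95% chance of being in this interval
C

A) Wrong — a CI is about the parameter μ, not individual data values.
B) Wrong — μ is fixed; the randomness lives in the interval, not in μ.
C) Correct — this is the frequentist long-run coverage interpretation.
D) Wrong — x̄ is observed and sits in the interval by construction.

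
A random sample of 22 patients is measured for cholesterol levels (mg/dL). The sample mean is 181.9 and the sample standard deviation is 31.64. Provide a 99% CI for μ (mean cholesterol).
(162.80, 201.00)

t-interval (σ unknown):
df = n - 1 = 21
t* = 2.831 for 99% confidence

Margin of error = t* · s/√n = 2.831 · 31.64/√22 = 19.10

CI: (162.80, 201.00)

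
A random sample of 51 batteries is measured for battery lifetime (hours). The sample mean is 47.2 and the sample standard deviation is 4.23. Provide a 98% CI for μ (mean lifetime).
(45.78, 48.62)

t-interval (σ unknown):
df = n - 1 = 50
t* = 2.403 for 98% confidence

Margin of error = t* · s/√n = 2.403 · 4.23/√51 = 1.42

CI: (45.78, 48.62)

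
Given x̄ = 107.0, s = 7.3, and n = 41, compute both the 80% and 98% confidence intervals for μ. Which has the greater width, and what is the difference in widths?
98% CI is wider by 2.55

df = 40
80% CI: t* = 1.303, (105.51, 108.49), width = 2 · t* · s/√n = 2.97
98% CI: t* = 2.423, (104.24, 109.76), width = 2 · t* · s/√n = 5.52

The 98% CI is wider by 5.52 - 2.97 = 2.55.
Higher confidence requires a wider interval.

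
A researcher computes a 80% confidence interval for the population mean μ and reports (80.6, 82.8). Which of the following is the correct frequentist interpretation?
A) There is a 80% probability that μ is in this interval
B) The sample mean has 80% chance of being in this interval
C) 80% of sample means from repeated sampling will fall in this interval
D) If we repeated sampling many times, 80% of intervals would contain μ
D

A) Wrong — μ is fixed; the randomness lives in the interval, not in μ.
B) Wrong — x̄ is observed and sits in the interval by construction.
C) Wrong — coverage applies to intervals containing μ, not to future x̄ values.
D) Correct — this is the frequentist long-run coverage interpretation.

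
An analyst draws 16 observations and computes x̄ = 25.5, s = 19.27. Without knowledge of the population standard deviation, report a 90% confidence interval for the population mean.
(17.05, 33.95)

t-interval (σ unknown):
df = n - 1 = 15
t* = 1.753 for 90% confidence

Margin of error = t* · s/√n = 1.753 · 19.27/√16 = 8.45

CI: (17.05, 33.95)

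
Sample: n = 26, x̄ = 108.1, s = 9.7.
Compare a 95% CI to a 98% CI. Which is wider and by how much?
98% CI is wider by 1.61

df = 25
95% CI: t* = 2.060, (104.18, 112.02), width = 2 · t* · s/√n = 7.84
98% CI: t* = 2.485, (103.37, 112.83), width = 2 · t* · s/√n = 9.45

The 98% CI is wider by 9.45 - 7.84 = 1.61.
Higher confidence requires a wider interval.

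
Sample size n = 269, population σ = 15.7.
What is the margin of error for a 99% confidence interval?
Margin of error = 2.47

Margin of error = z* · σ/√n
= 2.576 · 15.7/√269
= 2.576 · 15.7/16.4012
= 2.47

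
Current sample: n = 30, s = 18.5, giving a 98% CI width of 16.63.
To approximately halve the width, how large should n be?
n ≈ 120

CI width ∝ 1/√n
To reduce width by factor 2, need √n to grow by 2 → need 2² = 4 times as many samples.

Current: n = 30, width = 16.63
New: n = 120, width ≈ 7.96

Width reduced by factor of 16.63/7.96 = 2.09.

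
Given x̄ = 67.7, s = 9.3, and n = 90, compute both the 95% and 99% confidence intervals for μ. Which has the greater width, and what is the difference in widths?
99% CI is wider by 1.26

df = 89
95% CI: t* = 1.987, (65.75, 69.65), width = 2 · t* · s/√n = 3.90
99% CI: t* = 2.632, (65.12, 70.28), width = 2 · t* · s/√n = 5.16

The 99% CI is wider by 5.16 - 3.90 = 1.26.
Higher confidence requires a wider interval.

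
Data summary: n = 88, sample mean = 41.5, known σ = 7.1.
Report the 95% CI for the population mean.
(40.02, 42.98)

z-interval (σ known):
z* = 1.960 for 95% confidence

Margin of error = z* · σ/√n = 1.960 · 7.1/√88 = 1.48

CI: (41.5 - 1.48, 41.5 + 1.48) = (40.02, 42.98)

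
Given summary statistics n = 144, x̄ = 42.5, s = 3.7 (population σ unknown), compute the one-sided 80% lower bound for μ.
μ ≥ 42.24

Lower bound (one-sided):
t* = 0.844 (one-sided for 80%)
Lower bound = x̄ - t* · s/√n = 42.5 - 0.844 · 3.7/√144 = 42.24

We are 80% confident that μ ≥ 42.24.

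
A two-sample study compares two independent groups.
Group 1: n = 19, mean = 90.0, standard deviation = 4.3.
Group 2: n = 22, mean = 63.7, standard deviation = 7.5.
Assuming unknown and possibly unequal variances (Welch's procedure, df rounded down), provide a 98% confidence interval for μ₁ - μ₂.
(21.71, 30.89)

Difference: x̄₁ - x̄₂ = 26.30
SE = √(s₁²/n₁ + s₂²/n₂) = √(4.3²/19 + 7.5²/22) = 1.8788
df = 34.24 → 34 (Welch–Satterthwaite, rounded down)
t* = 2.441

CI: 26.30 ± 2.441 · 1.8788 = 26.30 ± 4.59 = (21.71, 30.89)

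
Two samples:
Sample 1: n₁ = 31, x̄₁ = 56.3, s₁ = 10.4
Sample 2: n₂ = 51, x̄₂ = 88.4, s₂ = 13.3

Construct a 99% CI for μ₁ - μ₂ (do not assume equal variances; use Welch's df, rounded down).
(-39.07, -25.13)

Difference: x̄₁ - x̄₂ = -32.10
SE = √(s₁²/n₁ + s₂²/n₂) = √(10.4²/31 + 13.3²/51) = 2.6377
df = 74.89 → 74 (Welch–Satterthwaite, rounded down)
t* = 2.644

CI: -32.10 ± 2.644 · 2.6377 = -32.10 ± 6.97 = (-39.07, -25.13)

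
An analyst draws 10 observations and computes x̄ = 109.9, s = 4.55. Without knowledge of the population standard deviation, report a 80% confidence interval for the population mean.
(107.91, 111.89)

t-interval (σ unknown):
df = n - 1 = 9
t* = 1.383 for 80% confidence

Margin of error = t* · s/√n = 1.383 · 4.55/√10 = 1.99

CI: (107.91, 111.89)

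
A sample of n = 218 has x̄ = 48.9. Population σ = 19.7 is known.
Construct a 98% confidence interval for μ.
(45.80, 52.00)

z-interval (σ known):
z* = 2.326 for 98% confidence

Margin of error = z* · σ/√n = 2.326 · 19.7/√218 = 3.10

CI: (48.9 - 3.10, 48.9 + 3.10) = (45.80, 52.00)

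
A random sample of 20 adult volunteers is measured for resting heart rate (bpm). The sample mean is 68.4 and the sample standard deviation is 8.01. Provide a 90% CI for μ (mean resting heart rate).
(65.30, 71.50)

t-interval (σ unknown):
df = n - 1 = 19
t* = 1.729 for 90% confidence

Margin of error = t* · s/√n = 1.729 · 8.01/√20 = 3.10

CI: (65.30, 71.50)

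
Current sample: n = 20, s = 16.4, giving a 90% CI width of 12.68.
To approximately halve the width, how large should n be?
n ≈ 80

CI width ∝ 1/√n
To reduce width by factor 2, need √n to grow by 2 → need 2² = 4 times as many samples.

Current: n = 20, width = 12.68
New: n = 80, width ≈ 6.10

Width reduced by factor of 12.68/6.10 = 2.08.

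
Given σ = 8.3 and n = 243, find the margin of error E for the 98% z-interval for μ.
Margin of error = 1.24

Margin of error = z* · σ/√n
= 2.326 · 8.3/√243
= 2.326 · 8.3/15.5885
= 1.24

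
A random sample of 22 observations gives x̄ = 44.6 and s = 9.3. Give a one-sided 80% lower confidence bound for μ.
μ ≥ 42.90

Lower bound (one-sided):
t* = 0.859 (one-sided for 80%)
Lower bound = x̄ - t* · s/√n = 44.6 - 0.859 · 9.3/√22 = 42.90

We are 80% confident that μ ≥ 42.90.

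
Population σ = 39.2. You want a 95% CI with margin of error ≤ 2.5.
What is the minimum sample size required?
n ≥ 945

For margin E ≤ 2.5:
n ≥ (z* · σ / E)²
n ≥ (1.960 · 39.2 / 2.5)²
n ≥ 944.50

Minimum n = 945 (rounding up)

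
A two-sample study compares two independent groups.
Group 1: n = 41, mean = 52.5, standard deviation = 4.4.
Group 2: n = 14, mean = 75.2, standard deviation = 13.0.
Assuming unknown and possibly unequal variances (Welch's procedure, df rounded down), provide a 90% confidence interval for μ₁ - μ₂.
(-28.94, -16.46)

Difference: x̄₁ - x̄₂ = -22.70
SE = √(s₁²/n₁ + s₂²/n₂) = √(4.4²/41 + 13.0²/14) = 3.5417
df = 14.03 → 14 (Welch–Satterthwaite, rounded down)
t* = 1.761

CI: -22.70 ± 1.761 · 3.5417 = -22.70 ± 6.24 = (-28.94, -16.46)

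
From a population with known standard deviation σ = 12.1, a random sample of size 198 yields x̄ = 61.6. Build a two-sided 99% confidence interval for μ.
(59.38, 63.82)

z-interval (σ known):
z* = 2.576 for 99% confidence

Margin of error = z* · σ/√n = 2.576 · 12.1/√198 = 2.22

CI: (61.6 - 2.22, 61.6 + 2.22) = (59.38, 63.82)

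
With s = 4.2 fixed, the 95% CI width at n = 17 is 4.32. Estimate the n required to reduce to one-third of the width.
n ≈ 153

CI width ∝ 1/√n
To reduce width by factor 3, need √n to grow by 3 → need 3² = 9 times as many samples.

Current: n = 17, width = 4.32
New: n = 153, width ≈ 1.34

Width reduced by factor of 4.32/1.34 = 3.22.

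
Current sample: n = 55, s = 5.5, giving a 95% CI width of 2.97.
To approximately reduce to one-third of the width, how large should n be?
n ≈ 495

CI width ∝ 1/√n
To reduce width by factor 3, need √n to grow by 3 → need 3² = 9 times as many samples.

Current: n = 55, width = 2.97
New: n = 495, width ≈ 0.97

Width reduced by factor of 2.97/0.97 = 3.06.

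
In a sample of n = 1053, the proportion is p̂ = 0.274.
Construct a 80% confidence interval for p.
(0.256, 0.292)

Proportion CI:
SE = √(p̂(1-p̂)/n) = √(0.274 · 0.726 / 1053) = 0.01374

z* = 1.282
Margin = z* · SE = 1.282 · 0.01374 = 0.0176

CI: 0.274 ± 0.0176 = (0.256, 0.292)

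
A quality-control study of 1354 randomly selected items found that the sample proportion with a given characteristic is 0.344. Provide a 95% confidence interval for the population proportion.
(0.319, 0.369)

Proportion CI:
SE = √(p̂(1-p̂)/n) = √(0.344 · 0.656 / 1354) = 0.01291

z* = 1.960
Margin = z* · SE = 1.960 · 0.01291 = 0.0253

CI: 0.344 ± 0.0253 = (0.319, 0.369)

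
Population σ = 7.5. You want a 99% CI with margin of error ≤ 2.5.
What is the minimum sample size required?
n ≥ 60

For margin E ≤ 2.5:
n ≥ (z* · σ / E)²
n ≥ (2.576 · 7.5 / 2.5)²
n ≥ 59.72

Minimum n = 60 (rounding up)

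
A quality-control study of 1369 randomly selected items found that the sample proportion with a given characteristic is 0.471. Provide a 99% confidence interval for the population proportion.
(0.436, 0.506)

Proportion CI:
SE = √(p̂(1-p̂)/n) = √(0.471 · 0.529 / 1369) = 0.01349

z* = 2.576
Margin = z* · SE = 2.576 · 0.01349 = 0.0348

CI: 0.471 ± 0.0348 = (0.436, 0.506)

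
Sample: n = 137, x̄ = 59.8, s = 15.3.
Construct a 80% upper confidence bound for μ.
μ ≤ 60.90

Upper bound (one-sided):
t* = 0.844 (one-sided for 80%)
Upper bound = x̄ + t* · s/√n = 59.8 + 0.844 · 15.3/√137 = 60.90

We are 80% confident that μ ≤ 60.90.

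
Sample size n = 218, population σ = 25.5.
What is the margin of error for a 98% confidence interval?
Margin of error = 4.02

Margin of error = z* · σ/√n
= 2.326 · 25.5/√218
= 2.326 · 25.5/14.7648
= 4.02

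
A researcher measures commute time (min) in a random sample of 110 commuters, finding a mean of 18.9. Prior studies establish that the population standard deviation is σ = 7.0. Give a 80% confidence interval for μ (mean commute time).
(18.04, 19.76)

z-interval (σ known):
z* = 1.282 for 80% confidence

Margin of error = z* · σ/√n = 1.282 · 7.0/√110 = 0.86

CI: (18.9 - 0.86, 18.9 + 0.86) = (18.04, 19.76)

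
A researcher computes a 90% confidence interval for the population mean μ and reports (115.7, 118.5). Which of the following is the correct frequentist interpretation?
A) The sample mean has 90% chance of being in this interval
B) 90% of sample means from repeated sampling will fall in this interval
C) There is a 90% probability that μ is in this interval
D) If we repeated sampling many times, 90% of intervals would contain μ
D

A) Wrong — x̄ is observed and sits in the interval by construction.
B) Wrong — coverage applies to intervals containing μ, not to future x̄ values.
C) Wrong — μ is fixed; the randomness lives in the interval, not in μ.
D) Correct — this is the frequentist long-run coverage interpretation.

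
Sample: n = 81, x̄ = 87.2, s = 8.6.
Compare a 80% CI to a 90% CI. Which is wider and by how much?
90% CI is wider by 0.71

df = 80
80% CI: t* = 1.292, (85.97, 88.43), width = 2 · t* · s/√n = 2.47
90% CI: t* = 1.664, (85.61, 88.79), width = 2 · t* · s/√n = 3.18

The 90% CI is wider by 3.18 - 2.47 = 0.71.
Higher confidence requires a wider interval.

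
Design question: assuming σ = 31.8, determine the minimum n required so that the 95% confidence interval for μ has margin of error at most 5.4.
n ≥ 134

For margin E ≤ 5.4:
n ≥ (z* · σ / E)²
n ≥ (1.960 · 31.8 / 5.4)²
n ≥ 133.22

Minimum n = 134 (rounding up)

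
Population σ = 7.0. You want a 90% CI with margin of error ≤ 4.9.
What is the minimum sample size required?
n ≥ 6

For margin E ≤ 4.9:
n ≥ (z* · σ / E)²
n ≥ (1.645 · 7.0 / 4.9)²
n ≥ 5.52

Minimum n = 6 (rounding up)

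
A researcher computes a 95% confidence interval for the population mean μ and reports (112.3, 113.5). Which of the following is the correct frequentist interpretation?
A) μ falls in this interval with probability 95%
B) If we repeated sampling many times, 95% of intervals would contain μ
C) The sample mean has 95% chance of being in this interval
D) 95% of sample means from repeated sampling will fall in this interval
B

A) Wrong — μ is fixed; the randomness lives in the interval, not in μ.
B) Correct — this is the frequentist long-run coverage interpretation.
C) Wrong — x̄ is observed and sits in the interval by construction.
D) Wrong — coverage applies to intervals containing μ, not to future x̄ values.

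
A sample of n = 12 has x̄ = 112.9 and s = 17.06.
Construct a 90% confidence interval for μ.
(104.06, 121.74)

t-interval (σ unknown):
df = n - 1 = 11
t* = 1.796 for 90% confidence

Margin of error = t* · s/√n = 1.796 · 17.06/√12 = 8.84

CI: (104.06, 121.74)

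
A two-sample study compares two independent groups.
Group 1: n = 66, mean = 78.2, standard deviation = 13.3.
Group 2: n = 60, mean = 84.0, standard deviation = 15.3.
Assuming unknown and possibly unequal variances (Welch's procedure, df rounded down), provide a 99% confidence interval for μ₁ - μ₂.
(-12.52, 0.92)

Difference: x̄₁ - x̄₂ = -5.80
SE = √(s₁²/n₁ + s₂²/n₂) = √(13.3²/66 + 15.3²/60) = 2.5655
df = 117.55 → 117 (Welch–Satterthwaite, rounded down)
t* = 2.619

CI: -5.80 ± 2.619 · 2.5655 = -5.80 ± 6.72 = (-12.52, 0.92)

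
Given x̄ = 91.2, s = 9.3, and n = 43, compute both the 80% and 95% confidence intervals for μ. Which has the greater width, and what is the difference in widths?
95% CI is wider by 2.03

df = 42
80% CI: t* = 1.302, (89.35, 93.05), width = 2 · t* · s/√n = 3.69
95% CI: t* = 2.018, (88.34, 94.06), width = 2 · t* · s/√n = 5.72

The 95% CI is wider by 5.72 - 3.69 = 2.03.
Higher confidence requires a wider interval.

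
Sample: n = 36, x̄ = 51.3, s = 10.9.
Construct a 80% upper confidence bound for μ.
μ ≤ 52.85

Upper bound (one-sided):
t* = 0.852 (one-sided for 80%)
Upper bound = x̄ + t* · s/√n = 51.3 + 0.852 · 10.9/√36 = 52.85

We are 80% confident that μ ≤ 52.85.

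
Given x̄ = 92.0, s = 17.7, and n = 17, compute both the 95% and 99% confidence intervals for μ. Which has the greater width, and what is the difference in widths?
99% CI is wider by 6.88

df = 16
95% CI: t* = 2.120, (82.90, 101.10), width = 2 · t* · s/√n = 18.20
99% CI: t* = 2.921, (79.46, 104.54), width = 2 · t* · s/√n = 25.08

The 99% CI is wider by 25.08 - 18.20 = 6.88.
Higher confidence requires a wider interval.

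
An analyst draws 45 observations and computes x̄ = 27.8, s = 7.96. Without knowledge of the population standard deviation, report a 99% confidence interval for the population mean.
(24.61, 30.99)

t-interval (σ unknown):
df = n - 1 = 44
t* = 2.692 for 99% confidence

Margin of error = t* · s/√n = 2.692 · 7.96/√45 = 3.19

CI: (24.61, 30.99)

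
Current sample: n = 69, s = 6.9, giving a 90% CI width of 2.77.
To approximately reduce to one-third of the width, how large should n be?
n ≈ 621

CI width ∝ 1/√n
To reduce width by factor 3, need √n to grow by 3 → need 3² = 9 times as many samples.

Current: n = 69, width = 2.77
New: n = 621, width ≈ 0.91

Width reduced by factor of 2.77/0.91 = 3.04.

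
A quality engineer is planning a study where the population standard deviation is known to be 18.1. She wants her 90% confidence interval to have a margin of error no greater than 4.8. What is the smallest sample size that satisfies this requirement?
n ≥ 39

For margin E ≤ 4.8:
n ≥ (z* · σ / E)²
n ≥ (1.645 · 18.1 / 4.8)²
n ≥ 38.48

Minimum n = 39 (rounding up)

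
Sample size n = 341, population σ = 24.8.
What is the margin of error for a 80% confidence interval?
Margin of error = 1.72

Margin of error = z* · σ/√n
= 1.282 · 24.8/√341
= 1.282 · 24.8/18.4662
= 1.72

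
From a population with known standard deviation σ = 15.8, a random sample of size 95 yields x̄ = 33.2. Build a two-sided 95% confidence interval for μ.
(30.02, 36.38)

z-interval (σ known):
z* = 1.960 for 95% confidence

Margin of error = z* · σ/√n = 1.960 · 15.8/√95 = 3.18

CI: (33.2 - 3.18, 33.2 + 3.18) = (30.02, 36.38)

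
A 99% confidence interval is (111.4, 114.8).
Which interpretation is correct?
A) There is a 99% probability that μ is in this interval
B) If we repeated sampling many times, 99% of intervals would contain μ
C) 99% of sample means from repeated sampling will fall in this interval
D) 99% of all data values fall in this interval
B

A) Wrong — μ is fixed; the randomness lives in the interval, not in μ.
B) Correct — this is the frequentist long-run coverage interpretation.
C) Wrong — coverage applies to intervals containing μ, not to future x̄ values.
D) Wrong — a CI is about the parameter μ, not individual data values.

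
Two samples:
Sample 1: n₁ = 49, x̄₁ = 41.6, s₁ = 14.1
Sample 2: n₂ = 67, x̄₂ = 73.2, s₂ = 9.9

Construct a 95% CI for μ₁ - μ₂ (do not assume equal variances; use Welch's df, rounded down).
(-36.28, -26.92)

Difference: x̄₁ - x̄₂ = -31.60
SE = √(s₁²/n₁ + s₂²/n₂) = √(14.1²/49 + 9.9²/67) = 2.3495
df = 81.18 → 81 (Welch–Satterthwaite, rounded down)
t* = 1.990

CI: -31.60 ± 1.990 · 2.3495 = -31.60 ± 4.68 = (-36.28, -26.92)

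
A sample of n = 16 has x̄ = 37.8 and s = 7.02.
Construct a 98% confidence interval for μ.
(33.23, 42.37)

t-interval (σ unknown):
df = n - 1 = 15
t* = 2.602 for 98% confidence

Margin of error = t* · s/√n = 2.602 · 7.02/√16 = 4.57

CI: (33.23, 42.37)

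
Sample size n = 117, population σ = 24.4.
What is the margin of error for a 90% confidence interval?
Margin of error = 3.71

Margin of error = z* · σ/√n
= 1.645 · 24.4/√117
= 1.645 · 24.4/10.8167
= 3.71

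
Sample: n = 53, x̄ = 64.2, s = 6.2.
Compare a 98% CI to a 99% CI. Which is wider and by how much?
99% CI is wider by 0.46

df = 52
98% CI: t* = 2.400, (62.16, 66.24), width = 2 · t* · s/√n = 4.09
99% CI: t* = 2.674, (61.92, 66.48), width = 2 · t* · s/√n = 4.55

The 99% CI is wider by 4.55 - 4.09 = 0.46.
Higher confidence requires a wider interval.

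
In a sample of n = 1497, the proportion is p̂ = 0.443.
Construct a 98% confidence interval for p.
(0.413, 0.473)

Proportion CI:
SE = √(p̂(1-p̂)/n) = √(0.443 · 0.557 / 1497) = 0.01284

z* = 2.326
Margin = z* · SE = 2.326 · 0.01284 = 0.0299

CI: 0.443 ± 0.0299 = (0.413, 0.473)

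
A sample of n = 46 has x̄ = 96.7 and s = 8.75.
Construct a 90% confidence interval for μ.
(94.53, 98.87)

t-interval (σ unknown):
df = n - 1 = 45
t* = 1.679 for 90% confidence

Margin of error = t* · s/√n = 1.679 · 8.75/√46 = 2.17

CI: (94.53, 98.87)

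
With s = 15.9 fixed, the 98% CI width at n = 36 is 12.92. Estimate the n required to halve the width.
n ≈ 144

CI width ∝ 1/√n
To reduce width by factor 2, need √n to grow by 2 → need 2² = 4 times as many samples.

Current: n = 36, width = 12.92
New: n = 144, width ≈ 6.24

Width reduced by factor of 12.92/6.24 = 2.07.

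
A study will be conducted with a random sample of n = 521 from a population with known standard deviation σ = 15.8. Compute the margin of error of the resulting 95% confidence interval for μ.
Margin of error = 1.36

Margin of error = z* · σ/√n
= 1.960 · 15.8/√521
= 1.960 · 15.8/22.8254
= 1.36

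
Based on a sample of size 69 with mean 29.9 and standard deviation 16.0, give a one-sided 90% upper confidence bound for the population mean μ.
μ ≤ 32.39

Upper bound (one-sided):
t* = 1.294 (one-sided for 90%)
Upper bound = x̄ + t* · s/√n = 29.9 + 1.294 · 16.0/√69 = 32.39

We are 90% confident that μ ≤ 32.39.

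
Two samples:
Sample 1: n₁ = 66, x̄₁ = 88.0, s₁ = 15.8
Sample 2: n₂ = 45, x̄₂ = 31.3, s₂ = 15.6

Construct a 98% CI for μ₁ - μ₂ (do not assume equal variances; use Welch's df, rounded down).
(49.53, 63.87)

Difference: x̄₁ - x̄₂ = 56.70
SE = √(s₁²/n₁ + s₂²/n₂) = √(15.8²/66 + 15.6²/45) = 3.0316
df = 95.46 → 95 (Welch–Satterthwaite, rounded down)
t* = 2.366

CI: 56.70 ± 2.366 · 3.0316 = 56.70 ± 7.17 = (49.53, 63.87)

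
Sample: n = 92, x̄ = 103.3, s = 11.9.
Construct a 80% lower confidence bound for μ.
μ ≥ 102.25

Lower bound (one-sided):
t* = 0.846 (one-sided for 80%)
Lower bound = x̄ - t* · s/√n = 103.3 - 0.846 · 11.9/√92 = 102.25

We are 80% confident that μ ≥ 102.25.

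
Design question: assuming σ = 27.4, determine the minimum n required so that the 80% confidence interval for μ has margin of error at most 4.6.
n ≥ 59

For margin E ≤ 4.6:
n ≥ (z* · σ / E)²
n ≥ (1.282 · 27.4 / 4.6)²
n ≥ 58.31

Minimum n = 59 (rounding up)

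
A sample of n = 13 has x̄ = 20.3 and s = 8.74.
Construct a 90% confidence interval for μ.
(15.98, 24.62)

t-interval (σ unknown):
df = n - 1 = 12
t* = 1.782 for 90% confidence

Margin of error = t* · s/√n = 1.782 · 8.74/√13 = 4.32

CI: (15.98, 24.62)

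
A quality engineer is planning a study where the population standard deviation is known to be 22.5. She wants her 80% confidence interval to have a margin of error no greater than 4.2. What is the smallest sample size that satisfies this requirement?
n ≥ 48

For margin E ≤ 4.2:
n ≥ (z* · σ / E)²
n ≥ (1.282 · 22.5 / 4.2)²
n ≥ 47.17

Minimum n = 48 (rounding up)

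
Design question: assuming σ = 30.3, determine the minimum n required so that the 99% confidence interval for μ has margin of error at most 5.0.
n ≥ 244

For margin E ≤ 5.0:
n ≥ (z* · σ / E)²
n ≥ (2.576 · 30.3 / 5.0)²
n ≥ 243.69

Minimum n = 244 (rounding up)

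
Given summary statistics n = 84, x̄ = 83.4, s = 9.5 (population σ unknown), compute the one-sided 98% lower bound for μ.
μ ≥ 81.24

Lower bound (one-sided):
t* = 2.087 (one-sided for 98%)
Lower bound = x̄ - t* · s/√n = 83.4 - 2.087 · 9.5/√84 = 81.24

We are 98% confident that μ ≥ 81.24.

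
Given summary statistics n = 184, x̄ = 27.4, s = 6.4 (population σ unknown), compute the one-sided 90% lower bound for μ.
μ ≥ 26.79

Lower bound (one-sided):
t* = 1.286 (one-sided for 90%)
Lower bound = x̄ - t* · s/√n = 27.4 - 1.286 · 6.4/√184 = 26.79

We are 90% confident that μ ≥ 26.79.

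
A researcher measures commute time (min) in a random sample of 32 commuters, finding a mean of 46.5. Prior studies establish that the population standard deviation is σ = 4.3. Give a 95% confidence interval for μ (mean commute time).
(45.01, 47.99)

z-interval (σ known):
z* = 1.960 for 95% confidence

Margin of error = z* · σ/√n = 1.960 · 4.3/√32 = 1.49

CI: (46.5 - 1.49, 46.5 + 1.49) = (45.01, 47.99)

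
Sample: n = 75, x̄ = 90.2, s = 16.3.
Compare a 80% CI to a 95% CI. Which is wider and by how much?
95% CI is wider by 2.63

df = 74
80% CI: t* = 1.293, (87.77, 92.63), width = 2 · t* · s/√n = 4.87
95% CI: t* = 1.993, (86.45, 93.95), width = 2 · t* · s/√n = 7.50

The 95% CI is wider by 7.50 - 4.87 = 2.63.
Higher confidence requires a wider interval.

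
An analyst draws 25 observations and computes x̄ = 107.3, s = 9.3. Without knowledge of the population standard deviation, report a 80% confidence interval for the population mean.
(104.85, 109.75)

t-interval (σ unknown):
df = n - 1 = 24
t* = 1.318 for 80% confidence

Margin of error = t* · s/√n = 1.318 · 9.3/√25 = 2.45

CI: (104.85, 109.75)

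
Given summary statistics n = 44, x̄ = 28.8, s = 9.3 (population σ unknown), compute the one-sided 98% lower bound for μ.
μ ≥ 25.83

Lower bound (one-sided):
t* = 2.118 (one-sided for 98%)
Lower bound = x̄ - t* · s/√n = 28.8 - 2.118 · 9.3/√44 = 25.83

We are 98% confident that μ ≥ 25.83.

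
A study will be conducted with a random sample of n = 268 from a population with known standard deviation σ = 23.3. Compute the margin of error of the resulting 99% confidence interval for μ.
Margin of error = 3.67

Margin of error = z* · σ/√n
= 2.576 · 23.3/√268
= 2.576 · 23.3/16.3707
= 3.67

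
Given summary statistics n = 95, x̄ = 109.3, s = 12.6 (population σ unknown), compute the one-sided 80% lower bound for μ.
μ ≥ 108.21

Lower bound (one-sided):
t* = 0.845 (one-sided for 80%)
Lower bound = x̄ - t* · s/√n = 109.3 - 0.845 · 12.6/√95 = 108.21

We are 80% confident that μ ≥ 108.21.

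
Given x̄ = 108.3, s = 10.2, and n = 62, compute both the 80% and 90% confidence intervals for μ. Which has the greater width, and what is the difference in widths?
90% CI is wider by 0.97

df = 61
80% CI: t* = 1.296, (106.62, 109.98), width = 2 · t* · s/√n = 3.36
90% CI: t* = 1.670, (106.14, 110.46), width = 2 · t* · s/√n = 4.33

The 90% CI is wider by 4.33 - 3.36 = 0.97.
Higher confidence requires a wider interval.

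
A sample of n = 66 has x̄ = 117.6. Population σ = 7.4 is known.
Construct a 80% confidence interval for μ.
(116.43, 118.77)

z-interval (σ known):
z* = 1.282 for 80% confidence

Margin of error = z* · σ/√n = 1.282 · 7.4/√66 = 1.17

CI: (117.6 - 1.17, 117.6 + 1.17) = (116.43, 118.77)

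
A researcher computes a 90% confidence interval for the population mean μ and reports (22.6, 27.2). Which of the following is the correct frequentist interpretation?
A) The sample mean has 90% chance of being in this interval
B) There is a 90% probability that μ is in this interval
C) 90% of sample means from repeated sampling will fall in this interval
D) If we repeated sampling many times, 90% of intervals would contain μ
D

A) Wrong — x̄ is observed and sits in the interval by construction.
B) Wrong — μ is fixed; the randomness lives in the interval, not in μ.
C) Wrong — coverage applies to intervals containing μ, not to future x̄ values.
D) Correct — this is the frequentist long-run coverage interpretation.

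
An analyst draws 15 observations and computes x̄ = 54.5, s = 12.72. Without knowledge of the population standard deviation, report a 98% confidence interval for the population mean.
(45.88, 63.12)

t-interval (σ unknown):
df = n - 1 = 14
t* = 2.624 for 98% confidence

Margin of error = t* · s/√n = 2.624 · 12.72/√15 = 8.62

CI: (45.88, 63.12)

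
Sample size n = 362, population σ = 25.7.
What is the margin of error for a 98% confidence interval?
Margin of error = 3.14

Margin of error = z* · σ/√n
= 2.326 · 25.7/√362
= 2.326 · 25.7/19.0263
= 3.14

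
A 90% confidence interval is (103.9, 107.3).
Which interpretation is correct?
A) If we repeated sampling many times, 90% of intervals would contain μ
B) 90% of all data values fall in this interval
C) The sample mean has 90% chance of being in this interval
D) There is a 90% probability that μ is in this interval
A

A) Correct — this is the frequentist long-run coverage interpretation.
B) Wrong — a CI is about the parameter μ, not individual data values.
C) Wrong — x̄ is observed and sits in the interval by construction.
D) Wrong — μ is fixed; the randomness lives in the interval, not in μ.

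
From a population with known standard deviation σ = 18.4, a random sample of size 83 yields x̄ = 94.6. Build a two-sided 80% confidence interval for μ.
(92.01, 97.19)

z-interval (σ known):
z* = 1.282 for 80% confidence

Margin of error = z* · σ/√n = 1.282 · 18.4/√83 = 2.59

CI: (94.6 - 2.59, 94.6 + 2.59) = (92.01, 97.19)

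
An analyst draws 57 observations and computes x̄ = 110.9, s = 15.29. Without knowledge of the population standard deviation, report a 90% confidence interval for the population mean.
(107.51, 114.29)

t-interval (σ unknown):
df = n - 1 = 56
t* = 1.673 for 90% confidence

Margin of error = t* · s/√n = 1.673 · 15.29/√57 = 3.39

CI: (107.51, 114.29)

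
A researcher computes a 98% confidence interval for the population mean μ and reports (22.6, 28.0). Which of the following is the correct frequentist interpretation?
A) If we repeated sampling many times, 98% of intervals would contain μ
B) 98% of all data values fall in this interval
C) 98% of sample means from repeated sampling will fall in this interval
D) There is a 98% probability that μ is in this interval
A

A) Correct — this is the frequentist long-run coverage interpretation.
B) Wrong — a CI is about the parameter μ, not individual data values.
C) Wrong — coverage applies to intervals containing μ, not to future x̄ values.
D) Wrong — μ is fixed; the randomness lives in the interval, not in μ.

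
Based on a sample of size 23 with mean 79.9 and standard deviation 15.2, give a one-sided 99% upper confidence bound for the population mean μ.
μ ≤ 87.85

Upper bound (one-sided):
t* = 2.508 (one-sided for 99%)
Upper bound = x̄ + t* · s/√n = 79.9 + 2.508 · 15.2/√23 = 87.85

We are 99% confident that μ ≤ 87.85.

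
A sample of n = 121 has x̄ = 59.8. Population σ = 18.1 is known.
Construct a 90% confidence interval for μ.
(57.09, 62.51)

z-interval (σ known):
z* = 1.645 for 90% confidence

Margin of error = z* · σ/√n = 1.645 · 18.1/√121 = 2.71

CI: (59.8 - 2.71, 59.8 + 2.71) = (57.09, 62.51)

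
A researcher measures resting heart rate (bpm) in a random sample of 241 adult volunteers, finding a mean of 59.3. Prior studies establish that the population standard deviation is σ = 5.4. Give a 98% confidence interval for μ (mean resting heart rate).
(58.49, 60.11)

z-interval (σ known):
z* = 2.326 for 98% confidence

Margin of error = z* · σ/√n = 2.326 · 5.4/√241 = 0.81

CI: (59.3 - 0.81, 59.3 + 0.81) = (58.49, 60.11)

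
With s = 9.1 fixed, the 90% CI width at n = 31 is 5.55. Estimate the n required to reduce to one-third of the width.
n ≈ 279

CI width ∝ 1/√n
To reduce width by factor 3, need √n to grow by 3 → need 3² = 9 times as many samples.

Current: n = 31, width = 5.55
New: n = 279, width ≈ 1.80

Width reduced by factor of 5.55/1.80 = 3.08.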